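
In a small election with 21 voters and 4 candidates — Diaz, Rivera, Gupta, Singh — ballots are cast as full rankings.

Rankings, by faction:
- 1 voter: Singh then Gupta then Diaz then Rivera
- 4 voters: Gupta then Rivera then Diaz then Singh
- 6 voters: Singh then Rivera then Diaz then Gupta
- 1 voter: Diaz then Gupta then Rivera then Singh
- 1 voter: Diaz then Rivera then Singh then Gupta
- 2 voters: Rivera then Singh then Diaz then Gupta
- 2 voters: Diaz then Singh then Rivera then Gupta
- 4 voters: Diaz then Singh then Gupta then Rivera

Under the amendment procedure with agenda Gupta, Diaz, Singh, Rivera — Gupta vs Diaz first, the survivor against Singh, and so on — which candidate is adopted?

Rivera

Round 1: Gupta vs Diaz — 5–16, Diaz advances.
Round 2: Diaz vs Singh — 12–9, Diaz advances.
Round 3: Diaz vs Rivera — 9–12, Rivera advances.
The agenda winner is Rivera.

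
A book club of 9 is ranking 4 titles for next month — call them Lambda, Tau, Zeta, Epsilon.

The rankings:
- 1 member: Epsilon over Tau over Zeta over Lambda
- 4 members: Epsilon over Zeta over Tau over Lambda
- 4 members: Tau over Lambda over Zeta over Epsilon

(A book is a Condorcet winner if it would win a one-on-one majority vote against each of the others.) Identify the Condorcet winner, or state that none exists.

Epsilon

Check each pair by majority over 9 ballots:
Lambda vs Tau: Tau, 9–0.
Lambda vs Zeta: Zeta, 5–4.
Lambda vs Epsilon: Epsilon, 5–4.
Tau vs Zeta: Tau, 5–4.
Tau–Epsilon: Epsilon 5–4.
Zeta vs Epsilon: Epsilon wins 5–4.
Epsilon defeats every rival head-to-head and is the Condorcet winner.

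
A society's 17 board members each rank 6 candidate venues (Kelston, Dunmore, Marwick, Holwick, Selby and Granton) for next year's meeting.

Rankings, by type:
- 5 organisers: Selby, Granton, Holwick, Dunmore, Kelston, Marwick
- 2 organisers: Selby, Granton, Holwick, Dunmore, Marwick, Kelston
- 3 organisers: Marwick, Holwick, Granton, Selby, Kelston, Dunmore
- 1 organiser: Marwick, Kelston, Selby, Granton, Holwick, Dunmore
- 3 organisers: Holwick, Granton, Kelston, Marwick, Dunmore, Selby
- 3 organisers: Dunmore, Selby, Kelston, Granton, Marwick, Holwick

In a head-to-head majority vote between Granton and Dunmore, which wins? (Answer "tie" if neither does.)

Ballots ranking Granton above Dunmore: 5 + 2 + 3 + 1 + 3 = 14.
Ballots ranking Dunmore above Granton: 17 − 14 = 3.
Granton wins the head-to-head 14–3.

Granton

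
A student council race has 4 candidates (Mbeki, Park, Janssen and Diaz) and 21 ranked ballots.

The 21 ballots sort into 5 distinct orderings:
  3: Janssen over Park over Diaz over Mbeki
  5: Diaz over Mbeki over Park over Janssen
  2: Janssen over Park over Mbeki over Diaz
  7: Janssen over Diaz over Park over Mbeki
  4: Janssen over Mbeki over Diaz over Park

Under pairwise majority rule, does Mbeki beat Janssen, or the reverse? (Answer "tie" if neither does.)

Ballots ranking Mbeki above Janssen: 5.
Ballots ranking Janssen above Mbeki: 21 − 5 = 16.
Janssen wins the head-to-head 16–5.

Janssen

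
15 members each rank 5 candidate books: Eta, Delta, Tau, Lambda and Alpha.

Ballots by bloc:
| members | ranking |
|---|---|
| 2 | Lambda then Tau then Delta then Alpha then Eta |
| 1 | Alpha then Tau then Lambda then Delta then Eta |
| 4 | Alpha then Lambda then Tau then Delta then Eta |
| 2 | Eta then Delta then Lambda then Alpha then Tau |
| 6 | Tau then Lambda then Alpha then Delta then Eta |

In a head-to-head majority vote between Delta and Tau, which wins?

Tau

Ballots ranking Delta above Tau: 2.
Ballots ranking Tau above Delta: 15 − 2 = 13.
Tau wins the head-to-head 13–2.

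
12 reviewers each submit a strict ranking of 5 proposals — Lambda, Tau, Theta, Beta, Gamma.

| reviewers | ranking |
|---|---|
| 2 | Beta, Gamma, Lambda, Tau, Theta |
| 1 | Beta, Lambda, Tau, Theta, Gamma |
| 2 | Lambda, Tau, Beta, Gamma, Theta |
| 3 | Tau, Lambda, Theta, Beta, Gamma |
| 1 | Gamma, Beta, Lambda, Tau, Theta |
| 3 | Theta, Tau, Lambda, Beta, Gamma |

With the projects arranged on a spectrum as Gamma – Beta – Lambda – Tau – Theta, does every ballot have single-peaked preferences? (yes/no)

Axis positions: Gamma=1, Beta=2, Lambda=3, Tau=4, Theta=5.
Faction 1 (peak Beta at position 2): ranking walks positions 2-1-3-4-5, expanding outward from the peak — single-peaked.
Faction 2 (peak Beta at position 2): ranking walks positions 2-3-4-5-1, expanding outward from the peak — single-peaked.
Faction 3 (peak Lambda at position 3): ranking walks positions 3-4-2-1-5, expanding outward from the peak — single-peaked.
Faction 4 (peak Tau at position 4): ranking walks positions 4-3-5-2-1, expanding outward from the peak — single-peaked.
Faction 5 (peak Gamma at position 1): ranking walks positions 1-2-3-4-5, expanding outward from the peak — single-peaked.
Faction 6 (peak Theta at position 5): ranking walks positions 5-4-3-2-1, expanding outward from the peak — single-peaked.
Every ranking is single-peaked on this axis.

yes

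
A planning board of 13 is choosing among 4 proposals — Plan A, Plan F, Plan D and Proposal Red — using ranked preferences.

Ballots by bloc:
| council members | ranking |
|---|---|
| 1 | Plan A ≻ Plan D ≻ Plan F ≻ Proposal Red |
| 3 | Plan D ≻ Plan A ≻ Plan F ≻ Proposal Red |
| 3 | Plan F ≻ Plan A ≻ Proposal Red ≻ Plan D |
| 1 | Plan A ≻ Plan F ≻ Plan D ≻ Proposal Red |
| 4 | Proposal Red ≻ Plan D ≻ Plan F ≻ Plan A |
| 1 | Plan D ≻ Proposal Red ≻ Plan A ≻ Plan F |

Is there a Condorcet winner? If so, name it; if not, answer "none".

none

Pairwise majorities:
Plan A vs Plan F: 6 to 7, Plan F.
Plan A vs Plan D: Plan D wins 8–5.
Plan A vs Proposal Red: 1+3+3+1 = 8 for Plan A, 5 for Proposal Red — Plan A by 8–5.
Plan F vs Plan D: 3+1 = 4 for Plan F, 9 for Plan D — Plan D by 9–4.
Plan F–Proposal Red: Plan F 8–5.
Plan D vs Proposal Red: Proposal Red, 7–6.
Each option drops at least one matchup (Plan A loses to Plan F; Plan F loses to Plan D; Plan D loses to Proposal Red; Proposal Red loses to Plan A); the cycle Plan A > Proposal Red > Plan D > Plan A rules out a Condorcet winner.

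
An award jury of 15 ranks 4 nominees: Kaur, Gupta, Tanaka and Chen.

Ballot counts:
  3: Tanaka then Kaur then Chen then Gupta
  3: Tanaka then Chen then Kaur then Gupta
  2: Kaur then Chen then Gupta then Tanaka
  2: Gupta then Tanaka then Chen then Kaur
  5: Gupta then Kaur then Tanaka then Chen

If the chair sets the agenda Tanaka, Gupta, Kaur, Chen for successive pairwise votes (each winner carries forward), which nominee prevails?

Round 1: Tanaka vs Gupta — 6–9, Gupta advances.
Round 2: Gupta vs Kaur — 7–8, Kaur advances.
Round 3: Kaur vs Chen — 10–5, Kaur advances.
The agenda winner is Kaur.

Kaur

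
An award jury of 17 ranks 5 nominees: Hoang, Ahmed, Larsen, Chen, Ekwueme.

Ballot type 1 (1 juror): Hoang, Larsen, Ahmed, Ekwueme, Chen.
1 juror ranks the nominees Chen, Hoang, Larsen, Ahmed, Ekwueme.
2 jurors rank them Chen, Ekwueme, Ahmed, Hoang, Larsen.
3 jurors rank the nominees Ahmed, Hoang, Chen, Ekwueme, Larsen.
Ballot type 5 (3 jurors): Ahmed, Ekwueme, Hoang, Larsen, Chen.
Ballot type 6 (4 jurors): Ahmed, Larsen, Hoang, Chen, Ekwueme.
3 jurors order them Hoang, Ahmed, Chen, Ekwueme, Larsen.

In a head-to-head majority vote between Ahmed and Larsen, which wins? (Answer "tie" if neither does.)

Ballots ranking Ahmed above Larsen: 2 + 3 + 3 + 4 + 3 = 15.
Ballots ranking Larsen above Ahmed: 17 − 15 = 2.
Ahmed wins the head-to-head 15–2.

Ahmed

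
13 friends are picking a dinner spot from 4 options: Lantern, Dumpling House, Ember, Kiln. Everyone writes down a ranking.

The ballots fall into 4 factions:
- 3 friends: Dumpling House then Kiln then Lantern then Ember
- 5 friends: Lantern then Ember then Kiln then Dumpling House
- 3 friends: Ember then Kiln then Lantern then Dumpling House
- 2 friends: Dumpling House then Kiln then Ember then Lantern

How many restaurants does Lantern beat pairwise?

2

Lantern against each rival (13 friends):
Lantern vs Dumpling House: 5+3 = 8 for Lantern, 5 for Dumpling House — Lantern by 8–5.
Lantern vs Ember: Lantern, 8–5.
Lantern vs Kiln: Kiln wins 8–5.
Lantern beats Dumpling House, Ember; loses to Kiln — 2 pairwise wins.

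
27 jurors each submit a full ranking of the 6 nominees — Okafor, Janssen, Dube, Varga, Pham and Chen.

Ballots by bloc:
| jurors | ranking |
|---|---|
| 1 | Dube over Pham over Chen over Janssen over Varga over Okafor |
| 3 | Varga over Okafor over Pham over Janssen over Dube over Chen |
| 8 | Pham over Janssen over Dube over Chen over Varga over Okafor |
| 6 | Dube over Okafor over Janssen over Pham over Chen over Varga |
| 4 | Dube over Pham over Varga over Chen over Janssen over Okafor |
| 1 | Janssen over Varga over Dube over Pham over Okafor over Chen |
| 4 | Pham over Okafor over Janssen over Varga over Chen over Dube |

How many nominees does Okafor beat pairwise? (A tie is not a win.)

1

Okafor against each rival (27 jurors):
Okafor–Janssen: Janssen 14–13.
Okafor vs Dube: 3+4 = 7 for Okafor, 20 for Dube — Dube by 20–7.
Okafor vs Varga: Varga, 17–10.
Okafor–Pham: Pham 18–9.
Okafor vs Chen: Okafor wins 14–13.
Okafor beats Chen; loses to Janssen, Dube, Varga, Pham — 1 pairwise win.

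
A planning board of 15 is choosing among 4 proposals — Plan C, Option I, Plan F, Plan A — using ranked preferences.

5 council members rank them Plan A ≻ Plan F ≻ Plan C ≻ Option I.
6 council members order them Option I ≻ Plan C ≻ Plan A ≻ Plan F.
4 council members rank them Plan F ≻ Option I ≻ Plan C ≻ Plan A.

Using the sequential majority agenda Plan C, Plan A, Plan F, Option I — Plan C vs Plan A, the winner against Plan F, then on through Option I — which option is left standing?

Plan F

Round 1: Plan C vs Plan A — 10–5, Plan C advances.
Round 2: Plan C vs Plan F — 6–9, Plan F advances.
Round 3: Plan F vs Option I — 9–6, Plan F advances.
Plan F survives the agenda.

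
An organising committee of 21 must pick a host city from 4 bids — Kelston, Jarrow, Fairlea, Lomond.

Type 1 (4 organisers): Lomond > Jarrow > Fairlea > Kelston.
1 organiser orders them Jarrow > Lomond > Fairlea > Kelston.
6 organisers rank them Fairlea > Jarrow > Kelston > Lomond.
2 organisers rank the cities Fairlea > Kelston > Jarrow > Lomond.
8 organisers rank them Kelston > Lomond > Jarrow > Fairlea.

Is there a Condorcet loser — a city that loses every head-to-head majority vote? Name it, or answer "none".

Pairwise majorities:
Kelston vs Jarrow: Kelston preferred on 2+8 = 10 ballots; Jarrow wins 11–10.
Kelston vs Fairlea: Kelston is ranked higher on 8 ballots, Fairlea on 13. Fairlea wins 13–8.
Kelston vs Lomond: Kelston is ranked higher on 6+2+8 = 16 ballots, Lomond on 5. Kelston wins 16–5.
Jarrow vs Fairlea: 13 to 8, Jarrow.
Jarrow vs Lomond: 9 to 12, Lomond.
Fairlea–Lomond: Lomond 13–8.
No city is winless: Kelston beats Lomond; Jarrow beats Kelston; Fairlea beats Kelston; Lomond beats Jarrow. There is no Condorcet loser.

none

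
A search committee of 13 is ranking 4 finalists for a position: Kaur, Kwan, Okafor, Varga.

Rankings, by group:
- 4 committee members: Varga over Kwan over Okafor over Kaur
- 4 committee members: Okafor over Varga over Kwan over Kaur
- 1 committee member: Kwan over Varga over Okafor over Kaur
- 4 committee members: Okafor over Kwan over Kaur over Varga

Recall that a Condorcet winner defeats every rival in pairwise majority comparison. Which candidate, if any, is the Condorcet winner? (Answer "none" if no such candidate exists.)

Head-to-head results (13 committee members):
Kaur vs Kwan: 0 to 13, Kwan.
Kaur vs Okafor: Kaur is ranked higher on 0 ballots, Okafor on 13. Okafor wins 13–0.
Kaur vs Varga: 4 for Kaur, 9 for Varga — Varga by 9–4.
Kwan vs Okafor: Kwan is ranked higher on 4+1 = 5 ballots, Okafor on 8. Okafor wins 8–5.
Kwan–Varga: Varga 8–5.
Okafor–Varga: Okafor 8–5.
Okafor defeats every rival head-to-head and is the Condorcet winner.

Okafor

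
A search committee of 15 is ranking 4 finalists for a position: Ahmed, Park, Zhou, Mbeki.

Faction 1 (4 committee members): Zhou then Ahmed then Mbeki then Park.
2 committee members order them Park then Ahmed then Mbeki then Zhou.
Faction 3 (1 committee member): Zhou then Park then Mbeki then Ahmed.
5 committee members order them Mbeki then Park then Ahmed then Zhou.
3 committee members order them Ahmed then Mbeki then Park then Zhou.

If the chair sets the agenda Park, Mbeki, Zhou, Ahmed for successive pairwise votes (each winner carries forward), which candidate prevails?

Round 1: Park vs Mbeki — 3–12, Mbeki advances.
Round 2: Mbeki vs Zhou — 10–5, Mbeki advances.
Round 3: Mbeki vs Ahmed — 6–9, Ahmed advances.
Ahmed survives the agenda.

Ahmed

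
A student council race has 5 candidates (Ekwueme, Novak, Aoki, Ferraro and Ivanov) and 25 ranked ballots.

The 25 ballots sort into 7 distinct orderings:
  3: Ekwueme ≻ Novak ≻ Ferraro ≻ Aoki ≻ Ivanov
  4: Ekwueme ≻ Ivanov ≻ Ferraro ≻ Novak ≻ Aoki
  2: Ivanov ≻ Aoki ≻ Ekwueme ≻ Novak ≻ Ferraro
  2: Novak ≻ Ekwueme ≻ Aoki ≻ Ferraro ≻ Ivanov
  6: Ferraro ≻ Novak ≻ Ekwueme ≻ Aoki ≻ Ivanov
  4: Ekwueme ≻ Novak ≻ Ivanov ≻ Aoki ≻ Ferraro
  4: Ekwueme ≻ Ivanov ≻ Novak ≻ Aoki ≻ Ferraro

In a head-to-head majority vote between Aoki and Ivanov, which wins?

Ballots ranking Aoki above Ivanov: 3 + 2 + 6 = 11.
Ballots ranking Ivanov above Aoki: 25 − 11 = 14.
Ivanov wins the head-to-head 14–11.

Ivanov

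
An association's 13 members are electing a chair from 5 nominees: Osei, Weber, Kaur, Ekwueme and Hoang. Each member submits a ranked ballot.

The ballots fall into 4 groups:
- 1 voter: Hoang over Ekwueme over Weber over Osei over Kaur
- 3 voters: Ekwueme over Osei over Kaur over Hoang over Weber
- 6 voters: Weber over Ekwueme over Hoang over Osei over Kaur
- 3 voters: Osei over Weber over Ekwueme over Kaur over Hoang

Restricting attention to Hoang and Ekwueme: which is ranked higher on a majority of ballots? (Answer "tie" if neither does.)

Ballots ranking Hoang above Ekwueme: 1.
Ballots ranking Ekwueme above Hoang: 13 − 1 = 12.
Ekwueme wins the head-to-head 12–1.

Ekwueme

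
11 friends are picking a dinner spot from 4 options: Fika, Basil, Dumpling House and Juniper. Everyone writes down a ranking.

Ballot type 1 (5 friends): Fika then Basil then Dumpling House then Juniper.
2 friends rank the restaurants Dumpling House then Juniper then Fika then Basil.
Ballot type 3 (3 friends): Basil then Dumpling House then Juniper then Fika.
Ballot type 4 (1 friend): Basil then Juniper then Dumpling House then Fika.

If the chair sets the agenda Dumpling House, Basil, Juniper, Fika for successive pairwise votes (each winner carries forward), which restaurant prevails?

Fika

Round 1: Dumpling House vs Basil — 2–9, Basil advances.
Round 2: Basil vs Juniper — 9–2, Basil advances.
Round 3: Basil vs Fika — 4–7, Fika advances.
Fika survives the agenda.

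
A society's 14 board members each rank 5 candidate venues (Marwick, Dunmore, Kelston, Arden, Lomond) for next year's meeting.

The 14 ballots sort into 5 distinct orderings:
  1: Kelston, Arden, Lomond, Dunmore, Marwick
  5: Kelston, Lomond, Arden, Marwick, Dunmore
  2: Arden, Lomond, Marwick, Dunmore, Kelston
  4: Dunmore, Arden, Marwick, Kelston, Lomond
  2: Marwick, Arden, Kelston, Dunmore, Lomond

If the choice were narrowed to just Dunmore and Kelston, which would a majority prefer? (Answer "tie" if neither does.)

Ballots ranking Dunmore above Kelston: 2 + 4 = 6.
Ballots ranking Kelston above Dunmore: 14 − 6 = 8.
Kelston wins the head-to-head 8–6.

Kelston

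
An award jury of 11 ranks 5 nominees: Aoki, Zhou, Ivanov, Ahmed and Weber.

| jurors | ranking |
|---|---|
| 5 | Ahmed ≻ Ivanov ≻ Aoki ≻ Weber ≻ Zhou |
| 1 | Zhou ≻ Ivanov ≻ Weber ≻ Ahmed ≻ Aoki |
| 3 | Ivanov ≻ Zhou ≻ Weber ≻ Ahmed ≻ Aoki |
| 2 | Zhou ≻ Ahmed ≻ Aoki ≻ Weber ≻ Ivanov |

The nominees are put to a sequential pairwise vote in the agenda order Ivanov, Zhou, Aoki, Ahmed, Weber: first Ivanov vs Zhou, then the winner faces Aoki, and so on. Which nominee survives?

Round 1: Ivanov vs Zhou — 8–3, Ivanov advances.
Round 2: Ivanov vs Aoki — 9–2, Ivanov advances.
Round 3: Ivanov vs Ahmed — 4–7, Ahmed advances.
Round 4: Ahmed vs Weber — 7–4, Ahmed advances.
Ahmed survives the agenda.

Ahmed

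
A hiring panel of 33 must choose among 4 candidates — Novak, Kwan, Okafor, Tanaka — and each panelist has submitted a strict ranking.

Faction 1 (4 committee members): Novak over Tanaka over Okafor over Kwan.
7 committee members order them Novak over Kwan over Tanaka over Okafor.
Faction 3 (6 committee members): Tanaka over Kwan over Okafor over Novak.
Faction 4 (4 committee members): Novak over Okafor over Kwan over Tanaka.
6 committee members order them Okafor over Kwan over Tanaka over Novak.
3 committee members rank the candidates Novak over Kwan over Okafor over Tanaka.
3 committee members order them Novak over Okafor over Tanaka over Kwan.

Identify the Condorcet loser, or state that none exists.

Pairwise majorities:
Novak vs Kwan: Novak wins 21–12.
Novak–Okafor: Novak 21–12.
Novak vs Tanaka: 4+7+4+3+3 = 21 for Novak, 12 for Tanaka — Novak by 21–12.
Kwan vs Okafor: Kwan preferred on 7+6+3 = 16 ballots; Okafor wins 17–16.
Kwan vs Tanaka: Kwan wins 20–13.
Okafor vs Tanaka: Okafor is ranked higher on 4+6+3+3 = 16 ballots, Tanaka on 17. Tanaka wins 17–16.
No candidate is winless: Novak beats Kwan; Kwan beats Tanaka; Okafor beats Kwan; Tanaka beats Okafor. There is no Condorcet loser.

none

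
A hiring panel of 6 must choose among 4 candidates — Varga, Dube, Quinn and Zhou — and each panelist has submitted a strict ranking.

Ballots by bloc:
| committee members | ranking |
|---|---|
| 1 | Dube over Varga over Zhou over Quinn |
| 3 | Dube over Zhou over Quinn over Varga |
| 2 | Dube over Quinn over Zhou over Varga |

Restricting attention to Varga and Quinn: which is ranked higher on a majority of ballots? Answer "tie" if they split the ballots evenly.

Ballots ranking Varga above Quinn: 1.
Ballots ranking Quinn above Varga: 6 − 1 = 5.
Quinn wins the head-to-head 5–1.

Quinn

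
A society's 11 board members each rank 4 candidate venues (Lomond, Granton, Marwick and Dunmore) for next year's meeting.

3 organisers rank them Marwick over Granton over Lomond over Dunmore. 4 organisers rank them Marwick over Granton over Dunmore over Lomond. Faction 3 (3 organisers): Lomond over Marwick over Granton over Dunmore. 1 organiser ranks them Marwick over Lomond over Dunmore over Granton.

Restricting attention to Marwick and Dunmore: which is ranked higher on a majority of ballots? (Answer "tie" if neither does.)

Marwick

Ballots ranking Marwick above Dunmore: 3 + 4 + 3 + 1 = 11.
Ballots ranking Dunmore above Marwick: 11 − 11 = 0.
Marwick wins the head-to-head 11–0.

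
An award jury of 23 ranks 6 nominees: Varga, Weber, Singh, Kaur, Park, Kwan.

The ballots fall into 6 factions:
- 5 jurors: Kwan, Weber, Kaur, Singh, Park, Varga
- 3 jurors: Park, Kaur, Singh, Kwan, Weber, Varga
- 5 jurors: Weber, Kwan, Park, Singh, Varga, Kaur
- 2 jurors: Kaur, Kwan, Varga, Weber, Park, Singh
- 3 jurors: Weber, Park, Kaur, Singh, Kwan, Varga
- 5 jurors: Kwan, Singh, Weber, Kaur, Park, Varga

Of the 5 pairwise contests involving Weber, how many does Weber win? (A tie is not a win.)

Weber against each rival (23 jurors):
Weber vs Varga: Weber, 21–2.
Weber vs Singh: 15 to 8, Weber.
Weber vs Kaur: Weber is ranked higher on 5+5+3+5 = 18 ballots, Kaur on 5. Weber wins 18–5.
Weber vs Park: Weber wins 20–3.
Weber vs Kwan: Weber preferred on 5+3 = 8 ballots; Kwan wins 15–8.
Weber beats Varga, Singh, Kaur, Park; loses to Kwan — 4 pairwise wins.

4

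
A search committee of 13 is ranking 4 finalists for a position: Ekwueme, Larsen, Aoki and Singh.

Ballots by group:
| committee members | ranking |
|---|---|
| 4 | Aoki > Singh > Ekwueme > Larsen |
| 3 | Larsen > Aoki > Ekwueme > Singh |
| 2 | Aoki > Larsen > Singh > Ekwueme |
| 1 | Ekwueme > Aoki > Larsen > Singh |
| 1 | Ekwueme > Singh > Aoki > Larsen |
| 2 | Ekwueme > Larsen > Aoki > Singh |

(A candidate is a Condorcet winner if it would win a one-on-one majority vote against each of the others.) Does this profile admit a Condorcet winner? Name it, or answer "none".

Aoki

Head-to-head results (13 committee members):
Ekwueme–Larsen: Ekwueme 8–5.
Ekwueme vs Aoki: Aoki, 9–4.
Ekwueme vs Singh: Ekwueme, 7–6.
Larsen vs Aoki: Aoki wins 8–5.
Larsen vs Singh: Larsen, 8–5.
Aoki vs Singh: Aoki wins 12–1.
Aoki wins every pairwise contest, so Aoki is the Condorcet winner.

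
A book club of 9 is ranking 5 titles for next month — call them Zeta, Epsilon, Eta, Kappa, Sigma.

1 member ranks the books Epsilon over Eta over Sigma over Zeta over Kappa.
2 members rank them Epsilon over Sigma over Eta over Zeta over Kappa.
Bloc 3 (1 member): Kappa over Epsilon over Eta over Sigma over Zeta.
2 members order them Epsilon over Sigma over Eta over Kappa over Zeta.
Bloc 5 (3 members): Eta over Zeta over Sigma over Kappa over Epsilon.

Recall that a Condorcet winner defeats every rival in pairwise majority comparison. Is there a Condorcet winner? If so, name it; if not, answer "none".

Pairwise majorities:
Zeta vs Epsilon: Epsilon, 6–3.
Zeta vs Eta: Eta, 9–0.
Zeta vs Kappa: Zeta wins 6–3.
Zeta vs Sigma: Sigma, 6–3.
Epsilon–Eta: Epsilon 6–3.
Epsilon–Kappa: Epsilon 5–4.
Epsilon vs Sigma: Epsilon wins 6–3.
Eta vs Kappa: Eta wins 8–1.
Eta–Sigma: Eta 5–4.
Kappa–Sigma: Sigma 8–1.
Epsilon wins every pairwise contest, so Epsilon is the Condorcet winner.

Epsilon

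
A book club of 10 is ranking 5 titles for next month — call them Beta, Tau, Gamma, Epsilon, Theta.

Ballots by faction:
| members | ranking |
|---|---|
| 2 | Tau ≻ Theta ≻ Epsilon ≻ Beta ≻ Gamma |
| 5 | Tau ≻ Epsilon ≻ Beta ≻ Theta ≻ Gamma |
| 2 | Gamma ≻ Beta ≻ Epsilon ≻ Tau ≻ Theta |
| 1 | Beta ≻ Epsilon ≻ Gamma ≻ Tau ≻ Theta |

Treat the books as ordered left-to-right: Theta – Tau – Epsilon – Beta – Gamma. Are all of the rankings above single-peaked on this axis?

Axis positions: Theta=1, Tau=2, Epsilon=3, Beta=4, Gamma=5.
Faction 1 (peak Tau at position 2): ranking walks positions 2-1-3-4-5, expanding outward from the peak — single-peaked.
Faction 2 (peak Tau at position 2): ranking walks positions 2-3-4-1-5, expanding outward from the peak — single-peaked.
Faction 3 (peak Gamma at position 5): ranking walks positions 5-4-3-2-1, expanding outward from the peak — single-peaked.
Faction 4 (peak Beta at position 4): ranking walks positions 4-3-5-2-1, expanding outward from the peak — single-peaked.
Every ranking is single-peaked on this axis.

yes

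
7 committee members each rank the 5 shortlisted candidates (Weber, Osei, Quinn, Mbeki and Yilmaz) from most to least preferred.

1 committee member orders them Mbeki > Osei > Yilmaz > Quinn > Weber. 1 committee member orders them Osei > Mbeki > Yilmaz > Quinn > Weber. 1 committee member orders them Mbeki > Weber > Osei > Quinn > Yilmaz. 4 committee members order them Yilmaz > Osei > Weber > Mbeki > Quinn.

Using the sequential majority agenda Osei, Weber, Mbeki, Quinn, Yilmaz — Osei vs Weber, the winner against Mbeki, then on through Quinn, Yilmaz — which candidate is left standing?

Round 1: Osei vs Weber — 6–1, Osei advances.
Round 2: Osei vs Mbeki — 5–2, Osei advances.
Round 3: Osei vs Quinn — 7–0, Osei advances.
Round 4: Osei vs Yilmaz — 3–4, Yilmaz advances.
The agenda winner is Yilmaz.

Yilmaz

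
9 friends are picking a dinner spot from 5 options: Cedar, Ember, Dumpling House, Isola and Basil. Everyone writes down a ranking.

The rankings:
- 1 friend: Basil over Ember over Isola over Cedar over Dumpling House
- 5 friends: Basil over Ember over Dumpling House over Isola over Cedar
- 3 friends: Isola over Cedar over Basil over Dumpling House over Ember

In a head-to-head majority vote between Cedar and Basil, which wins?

Ballots ranking Cedar above Basil: 3.
Ballots ranking Basil above Cedar: 9 − 3 = 6.
Basil wins the head-to-head 6–3.

Basil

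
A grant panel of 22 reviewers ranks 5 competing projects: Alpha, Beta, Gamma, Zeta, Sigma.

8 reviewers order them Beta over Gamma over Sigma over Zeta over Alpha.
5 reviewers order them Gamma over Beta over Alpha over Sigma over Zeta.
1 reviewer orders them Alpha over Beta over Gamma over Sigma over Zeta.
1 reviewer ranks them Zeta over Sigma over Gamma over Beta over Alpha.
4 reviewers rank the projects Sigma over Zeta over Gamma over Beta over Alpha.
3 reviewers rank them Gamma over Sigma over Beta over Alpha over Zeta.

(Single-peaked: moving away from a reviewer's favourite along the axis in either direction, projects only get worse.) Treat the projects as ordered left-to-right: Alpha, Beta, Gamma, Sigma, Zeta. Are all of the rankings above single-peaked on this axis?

yes

Axis positions: Alpha=1, Beta=2, Gamma=3, Sigma=4, Zeta=5.
Bloc 1 (peak Beta at position 2): ranking walks positions 2-3-4-5-1, expanding outward from the peak — single-peaked.
Bloc 2 (peak Gamma at position 3): ranking walks positions 3-2-1-4-5, expanding outward from the peak — single-peaked.
Bloc 3 (peak Alpha at position 1): ranking walks positions 1-2-3-4-5, expanding outward from the peak — single-peaked.
Bloc 4 (peak Zeta at position 5): ranking walks positions 5-4-3-2-1, expanding outward from the peak — single-peaked.
Bloc 5 (peak Sigma at position 4): ranking walks positions 4-5-3-2-1, expanding outward from the peak — single-peaked.
Bloc 6 (peak Gamma at position 3): ranking walks positions 3-4-2-1-5, expanding outward from the peak — single-peaked.
Every ranking is single-peaked on this axis.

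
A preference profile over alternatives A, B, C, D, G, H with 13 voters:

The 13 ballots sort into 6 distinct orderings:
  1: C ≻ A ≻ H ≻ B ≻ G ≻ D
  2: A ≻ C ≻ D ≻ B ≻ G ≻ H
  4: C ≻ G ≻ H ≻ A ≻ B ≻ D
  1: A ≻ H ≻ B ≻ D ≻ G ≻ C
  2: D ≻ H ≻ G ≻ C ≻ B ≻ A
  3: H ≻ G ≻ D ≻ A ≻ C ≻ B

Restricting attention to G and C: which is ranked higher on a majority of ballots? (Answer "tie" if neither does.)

Ballots ranking G above C: 1 + 2 + 3 = 6.
Ballots ranking C above G: 13 − 6 = 7.
C wins the head-to-head 7–6.

C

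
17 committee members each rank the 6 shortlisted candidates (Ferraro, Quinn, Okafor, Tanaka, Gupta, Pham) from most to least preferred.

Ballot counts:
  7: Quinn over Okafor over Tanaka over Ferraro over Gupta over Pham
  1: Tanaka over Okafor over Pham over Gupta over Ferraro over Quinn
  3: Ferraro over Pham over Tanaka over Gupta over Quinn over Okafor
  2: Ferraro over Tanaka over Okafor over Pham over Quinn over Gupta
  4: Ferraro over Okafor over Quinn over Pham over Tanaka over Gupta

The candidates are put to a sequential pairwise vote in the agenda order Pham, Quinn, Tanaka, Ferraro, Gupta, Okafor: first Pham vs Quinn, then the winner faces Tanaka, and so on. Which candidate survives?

Ferraro

Round 1: Pham vs Quinn — 6–11, Quinn advances.
Round 2: Quinn vs Tanaka — 11–6, Quinn advances.
Round 3: Quinn vs Ferraro — 7–10, Ferraro advances.
Round 4: Ferraro vs Gupta — 16–1, Ferraro advances.
Round 5: Ferraro vs Okafor — 9–8, Ferraro advances.
The agenda winner is Ferraro.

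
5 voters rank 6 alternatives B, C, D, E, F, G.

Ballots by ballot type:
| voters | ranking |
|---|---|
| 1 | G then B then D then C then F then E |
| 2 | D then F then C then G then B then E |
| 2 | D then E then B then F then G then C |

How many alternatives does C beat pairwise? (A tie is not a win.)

C against each rival (5 voters):
C vs B: C preferred on 2 ballots; B wins 3–2.
C–D: D 5–0.
C vs E: 1+2 = 3 for C, 2 for E — C by 3–2.
C vs F: 1 to 4, F.
C vs G: G wins 3–2.
C beats E; loses to B, D, F, G — 1 pairwise win.

1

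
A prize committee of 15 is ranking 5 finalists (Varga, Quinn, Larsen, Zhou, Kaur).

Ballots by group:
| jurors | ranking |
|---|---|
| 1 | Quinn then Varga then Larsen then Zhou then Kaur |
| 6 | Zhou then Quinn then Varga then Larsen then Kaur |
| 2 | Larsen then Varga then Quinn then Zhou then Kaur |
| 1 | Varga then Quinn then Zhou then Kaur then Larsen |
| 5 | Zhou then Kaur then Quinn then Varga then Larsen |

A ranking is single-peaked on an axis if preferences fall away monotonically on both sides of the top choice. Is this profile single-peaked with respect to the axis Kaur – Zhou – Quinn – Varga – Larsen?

Axis positions: Kaur=1, Zhou=2, Quinn=3, Varga=4, Larsen=5.
Group 1 (peak Quinn at position 3): ranking walks positions 3-4-5-2-1, expanding outward from the peak — single-peaked.
Group 2 (peak Zhou at position 2): ranking walks positions 2-3-4-5-1, expanding outward from the peak — single-peaked.
Group 3 (peak Larsen at position 5): ranking walks positions 5-4-3-2-1, expanding outward from the peak — single-peaked.
Group 4 (peak Varga at position 4): ranking walks positions 4-3-2-1-5, expanding outward from the peak — single-peaked.
Group 5 (peak Zhou at position 2): ranking walks positions 2-1-3-4-5, expanding outward from the peak — single-peaked.
Every ranking is single-peaked on this axis.

yes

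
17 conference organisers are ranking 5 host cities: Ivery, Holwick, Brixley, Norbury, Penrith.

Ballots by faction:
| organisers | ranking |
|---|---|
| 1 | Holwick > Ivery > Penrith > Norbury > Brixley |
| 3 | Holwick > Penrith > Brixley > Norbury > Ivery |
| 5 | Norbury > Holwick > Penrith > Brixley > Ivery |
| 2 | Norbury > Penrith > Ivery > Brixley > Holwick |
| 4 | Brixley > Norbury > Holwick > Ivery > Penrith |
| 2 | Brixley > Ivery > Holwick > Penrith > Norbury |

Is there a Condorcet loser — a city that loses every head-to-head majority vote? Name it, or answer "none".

Head-to-head results (17 organisers):
Ivery vs Holwick: Ivery preferred on 2+2 = 4 ballots; Holwick wins 13–4.
Ivery vs Brixley: Brixley wins 14–3.
Ivery vs Norbury: Ivery is ranked higher on 1+2 = 3 ballots, Norbury on 14. Norbury wins 14–3.
Ivery vs Penrith: Ivery is ranked higher on 1+4+2 = 7 ballots, Penrith on 10. Penrith wins 10–7.
Holwick vs Brixley: 1+3+5 = 9 for Holwick, 8 for Brixley — Holwick by 9–8.
Holwick vs Norbury: Holwick preferred on 1+3+2 = 6 ballots; Norbury wins 11–6.
Holwick vs Penrith: Holwick, 15–2.
Brixley–Norbury: Brixley 9–8.
Brixley vs Penrith: Brixley is ranked higher on 4+2 = 6 ballots, Penrith on 11. Penrith wins 11–6.
Norbury vs Penrith: Norbury, 11–6.
Ivery is beaten in every head-to-head and is the Condorcet loser.

Ivery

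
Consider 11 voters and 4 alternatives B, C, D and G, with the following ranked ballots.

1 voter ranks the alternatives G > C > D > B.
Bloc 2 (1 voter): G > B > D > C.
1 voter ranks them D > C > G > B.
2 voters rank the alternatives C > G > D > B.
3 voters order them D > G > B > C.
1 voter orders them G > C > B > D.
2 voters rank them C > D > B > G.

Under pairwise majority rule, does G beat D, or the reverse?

D

Ballots ranking G above D: 1 + 1 + 2 + 1 = 5.
Ballots ranking D above G: 11 − 5 = 6.
D wins the head-to-head 6–5.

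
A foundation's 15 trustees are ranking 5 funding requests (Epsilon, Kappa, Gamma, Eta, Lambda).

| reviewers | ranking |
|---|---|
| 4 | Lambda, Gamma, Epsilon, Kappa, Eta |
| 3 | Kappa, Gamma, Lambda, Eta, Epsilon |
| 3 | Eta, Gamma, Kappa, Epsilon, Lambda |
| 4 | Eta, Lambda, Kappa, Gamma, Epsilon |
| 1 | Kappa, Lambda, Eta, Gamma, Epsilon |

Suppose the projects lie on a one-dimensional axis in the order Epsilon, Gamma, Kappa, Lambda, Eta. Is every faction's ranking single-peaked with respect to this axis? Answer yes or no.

no

Axis positions: Epsilon=1, Gamma=2, Kappa=3, Lambda=4, Eta=5.
Faction 1: ranking walks positions 4-2-1-3-5; Gamma is ranked above Kappa even though Kappa lies between Gamma and the peak Lambda on the axis — preferences dip and rise again. Not single-peaked.
Faction 2 (peak Kappa at position 3): ranking walks positions 3-2-4-5-1, expanding outward from the peak — single-peaked.
Faction 3: ranking walks positions 5-2-3-1-4; Gamma is ranked above Lambda even though Lambda lies between Gamma and the peak Eta on the axis — preferences dip and rise again. Not single-peaked.
Faction 4 (peak Eta at position 5): ranking walks positions 5-4-3-2-1, expanding outward from the peak — single-peaked.
Faction 5 (peak Kappa at position 3): ranking walks positions 3-4-5-2-1, expanding outward from the peak — single-peaked.
Faction 1 violates single-peakedness, so the profile is not single-peaked on this axis.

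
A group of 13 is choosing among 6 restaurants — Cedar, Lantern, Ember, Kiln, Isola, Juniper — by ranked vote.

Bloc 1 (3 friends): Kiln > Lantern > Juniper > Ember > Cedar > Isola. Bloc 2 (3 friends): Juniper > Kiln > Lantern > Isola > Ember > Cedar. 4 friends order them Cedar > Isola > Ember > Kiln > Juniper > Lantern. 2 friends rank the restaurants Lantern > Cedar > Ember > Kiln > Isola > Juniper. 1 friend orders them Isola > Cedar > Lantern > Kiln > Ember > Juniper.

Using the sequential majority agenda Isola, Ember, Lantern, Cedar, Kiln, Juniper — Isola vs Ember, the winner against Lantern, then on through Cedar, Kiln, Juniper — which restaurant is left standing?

Kiln

Round 1: Isola vs Ember — 8–5, Isola advances.
Round 2: Isola vs Lantern — 5–8, Lantern advances.
Round 3: Lantern vs Cedar — 8–5, Lantern advances.
Round 4: Lantern vs Kiln — 3–10, Kiln advances.
Round 5: Kiln vs Juniper — 10–3, Kiln advances.
Kiln survives the agenda.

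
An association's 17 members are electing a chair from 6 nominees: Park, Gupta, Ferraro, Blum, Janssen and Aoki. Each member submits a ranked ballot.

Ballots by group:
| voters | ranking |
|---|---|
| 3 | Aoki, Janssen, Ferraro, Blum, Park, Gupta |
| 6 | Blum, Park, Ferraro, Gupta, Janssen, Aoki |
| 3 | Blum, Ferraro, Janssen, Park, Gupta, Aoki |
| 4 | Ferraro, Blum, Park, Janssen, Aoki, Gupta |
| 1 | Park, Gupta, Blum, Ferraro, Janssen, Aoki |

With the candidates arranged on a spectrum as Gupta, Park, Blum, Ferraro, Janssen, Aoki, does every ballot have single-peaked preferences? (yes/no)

yes

Axis positions: Gupta=1, Park=2, Blum=3, Ferraro=4, Janssen=5, Aoki=6.
Group 1 (peak Aoki at position 6): ranking walks positions 6-5-4-3-2-1, expanding outward from the peak — single-peaked.
Group 2 (peak Blum at position 3): ranking walks positions 3-2-4-1-5-6, expanding outward from the peak — single-peaked.
Group 3 (peak Blum at position 3): ranking walks positions 3-4-5-2-1-6, expanding outward from the peak — single-peaked.
Group 4 (peak Ferraro at position 4): ranking walks positions 4-3-2-5-6-1, expanding outward from the peak — single-peaked.
Group 5 (peak Park at position 2): ranking walks positions 2-1-3-4-5-6, expanding outward from the peak — single-peaked.
Every ranking is single-peaked on this axis.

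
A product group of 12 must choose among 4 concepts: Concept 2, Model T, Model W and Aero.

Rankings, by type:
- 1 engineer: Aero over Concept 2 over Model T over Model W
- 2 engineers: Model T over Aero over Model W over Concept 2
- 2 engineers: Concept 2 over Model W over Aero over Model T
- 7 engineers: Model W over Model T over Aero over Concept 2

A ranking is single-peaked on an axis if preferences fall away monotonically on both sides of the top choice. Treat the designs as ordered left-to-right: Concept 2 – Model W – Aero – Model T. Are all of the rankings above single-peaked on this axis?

no

Axis positions: Concept 2=1, Model W=2, Aero=3, Model T=4.
Type 1: ranking walks positions 3-1-4-2; Concept 2 is ranked above Model W even though Model W lies between Concept 2 and the peak Aero on the axis — preferences dip and rise again. Not single-peaked.
Type 2 (peak Model T at position 4): ranking walks positions 4-3-2-1, expanding outward from the peak — single-peaked.
Type 3 (peak Concept 2 at position 1): ranking walks positions 1-2-3-4, expanding outward from the peak — single-peaked.
Type 4: ranking walks positions 2-4-3-1; Model T is ranked above Aero even though Aero lies between Model T and the peak Model W on the axis — preferences dip and rise again. Not single-peaked.
Type 1 violates single-peakedness, so the profile is not single-peaked on this axis.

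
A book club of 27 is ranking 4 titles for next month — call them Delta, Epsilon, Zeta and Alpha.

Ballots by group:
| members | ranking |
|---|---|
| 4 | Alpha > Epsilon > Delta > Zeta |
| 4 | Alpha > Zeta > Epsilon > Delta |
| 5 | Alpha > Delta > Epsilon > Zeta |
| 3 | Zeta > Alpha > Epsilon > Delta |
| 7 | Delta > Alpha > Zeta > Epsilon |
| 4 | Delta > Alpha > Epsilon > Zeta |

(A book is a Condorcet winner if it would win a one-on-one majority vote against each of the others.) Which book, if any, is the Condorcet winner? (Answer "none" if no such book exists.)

Alpha

Head-to-head results (27 members):
Delta vs Epsilon: Delta, 16–11.
Delta vs Zeta: Delta wins 20–7.
Delta–Alpha: Alpha 16–11.
Epsilon vs Zeta: Zeta, 14–13.
Epsilon–Alpha: Alpha 27–0.
Zeta–Alpha: Alpha 24–3.
Only Alpha has no losses; Alpha is the Condorcet winner.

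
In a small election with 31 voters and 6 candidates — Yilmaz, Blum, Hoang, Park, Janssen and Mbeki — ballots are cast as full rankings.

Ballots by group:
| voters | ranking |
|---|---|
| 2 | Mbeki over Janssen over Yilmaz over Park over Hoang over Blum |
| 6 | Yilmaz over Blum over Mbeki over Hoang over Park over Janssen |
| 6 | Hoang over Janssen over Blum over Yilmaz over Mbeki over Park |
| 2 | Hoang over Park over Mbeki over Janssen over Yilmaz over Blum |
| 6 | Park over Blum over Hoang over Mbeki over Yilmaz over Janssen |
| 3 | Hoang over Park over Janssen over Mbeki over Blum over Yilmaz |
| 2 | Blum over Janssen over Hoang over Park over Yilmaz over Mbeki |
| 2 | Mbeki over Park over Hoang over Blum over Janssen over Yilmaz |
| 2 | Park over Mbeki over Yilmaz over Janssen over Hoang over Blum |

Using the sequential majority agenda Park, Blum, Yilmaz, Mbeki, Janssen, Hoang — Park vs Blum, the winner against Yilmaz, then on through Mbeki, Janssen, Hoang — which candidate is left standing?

Round 1: Park vs Blum — 17–14, Park advances.
Round 2: Park vs Yilmaz — 17–14, Park advances.
Round 3: Park vs Mbeki — 15–16, Mbeki advances.
Round 4: Mbeki vs Janssen — 20–11, Mbeki advances.
Round 5: Mbeki vs Hoang — 12–19, Hoang advances.
Hoang survives the agenda.

Hoang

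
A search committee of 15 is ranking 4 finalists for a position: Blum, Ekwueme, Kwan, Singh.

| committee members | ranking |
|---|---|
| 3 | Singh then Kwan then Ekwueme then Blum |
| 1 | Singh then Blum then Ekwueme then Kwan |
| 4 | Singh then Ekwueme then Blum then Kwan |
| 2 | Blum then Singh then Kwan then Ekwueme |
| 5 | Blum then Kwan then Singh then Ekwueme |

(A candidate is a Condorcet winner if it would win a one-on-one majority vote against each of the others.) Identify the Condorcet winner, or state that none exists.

Head-to-head results (15 committee members):
Blum vs Ekwueme: 1+2+5 = 8 for Blum, 7 for Ekwueme — Blum by 8–7.
Blum vs Kwan: Blum, 12–3.
Blum vs Singh: Blum preferred on 2+5 = 7 ballots; Singh wins 8–7.
Ekwueme vs Kwan: 1+4 = 5 for Ekwueme, 10 for Kwan — Kwan by 10–5.
Ekwueme vs Singh: 0 for Ekwueme, 15 for Singh — Singh by 15–0.
Kwan vs Singh: Kwan preferred on 5 ballots; Singh wins 10–5.
Singh beats each of Blum, Ekwueme, Kwan — Singh is the Condorcet winner.

Singh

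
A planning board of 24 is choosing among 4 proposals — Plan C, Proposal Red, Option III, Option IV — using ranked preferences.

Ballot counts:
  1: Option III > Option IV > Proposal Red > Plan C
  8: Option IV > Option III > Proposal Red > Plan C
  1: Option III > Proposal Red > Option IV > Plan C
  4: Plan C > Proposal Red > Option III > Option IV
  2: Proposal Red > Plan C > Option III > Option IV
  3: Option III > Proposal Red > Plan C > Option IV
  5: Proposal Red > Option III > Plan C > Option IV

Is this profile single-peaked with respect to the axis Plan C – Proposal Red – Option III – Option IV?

Axis positions: Plan C=1, Proposal Red=2, Option III=3, Option IV=4.
Bloc 1 (peak Option III at position 3): ranking walks positions 3-4-2-1, expanding outward from the peak — single-peaked.
Bloc 2 (peak Option IV at position 4): ranking walks positions 4-3-2-1, expanding outward from the peak — single-peaked.
Bloc 3 (peak Option III at position 3): ranking walks positions 3-2-4-1, expanding outward from the peak — single-peaked.
Bloc 4 (peak Plan C at position 1): ranking walks positions 1-2-3-4, expanding outward from the peak — single-peaked.
Bloc 5 (peak Proposal Red at position 2): ranking walks positions 2-1-3-4, expanding outward from the peak — single-peaked.
Bloc 6 (peak Option III at position 3): ranking walks positions 3-2-1-4, expanding outward from the peak — single-peaked.
Bloc 7 (peak Proposal Red at position 2): ranking walks positions 2-3-1-4, expanding outward from the peak — single-peaked.
Every ranking is single-peaked on this axis.

yes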